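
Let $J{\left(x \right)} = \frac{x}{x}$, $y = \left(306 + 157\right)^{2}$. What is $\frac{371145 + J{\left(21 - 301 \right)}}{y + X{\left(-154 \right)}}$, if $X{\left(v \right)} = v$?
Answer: $\frac{371146}{214215} \approx 1.7326$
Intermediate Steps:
$y = 214369$ ($y = 463^{2} = 214369$)
$J{\left(x \right)} = 1$
$\frac{371145 + J{\left(21 - 301 \right)}}{y + X{\left(-154 \right)}} = \frac{371145 + 1}{214369 - 154} = \frac{371146}{214215}$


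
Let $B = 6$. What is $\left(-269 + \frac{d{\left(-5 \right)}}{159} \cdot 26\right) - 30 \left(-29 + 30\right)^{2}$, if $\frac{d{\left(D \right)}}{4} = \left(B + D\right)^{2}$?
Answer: $- \frac{47437}{159} \approx -298.35$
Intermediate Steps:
$d{\left(D \right)} = 4 \left(6 + D\right)^{2}$
$\left(-269 + \frac{d{\left(-5 \right)}}{159} \cdot 26\right) - 30 \left(-29 + 30\right)^{2} = \left(-269 + \frac{4 \left(6 - 5\right)^{2}}{159} \cdot 26\right) - 30 \left(-29 + 30\right)^{2} = \left(-269 + 4 \cdot 1^{2} \cdot \frac{1}{159} \cdot 26\right) - 30 \cdot 1^{2} = \left(-269 + 4 \cdot 1 \cdot \frac{1}{159} \cdot 26\right) - 30 \cdot 1 = \left(-269 + 4 \cdot \frac{1}{159} \cdot 26\right) - 30 = \left(-269 + \frac{4}{159} \cdot 26\right) - 30 = \left(-269 + \frac{104}{159}\right) - 30 = - \frac{42667}{159} - 30 = - \frac{47437}{159}$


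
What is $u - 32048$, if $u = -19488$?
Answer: $-51536$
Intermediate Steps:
$u - 32048 = -19488 - 32048 = -51536$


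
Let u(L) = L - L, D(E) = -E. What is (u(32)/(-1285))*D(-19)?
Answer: 0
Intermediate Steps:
u(L) = 0
(u(32)/(-1285))*D(-19) = (0/(-1285))*(-1*(-19)) = (0*(-1/1285))*19 = 0*19 = 0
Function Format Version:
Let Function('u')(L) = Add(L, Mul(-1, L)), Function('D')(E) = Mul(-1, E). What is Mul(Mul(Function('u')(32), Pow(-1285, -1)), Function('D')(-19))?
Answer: 0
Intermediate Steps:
Function('u')(L) = 0
Mul(Mul(Function('u')(32), Pow(-1285, -1)), Function('D')(-19)) = Mul(Mul(0, Pow(-1285, -1)), Mul(-1, -19)) = Mul(Mul(0, Rational(-1, 1285)), 19) = Mul(0, 19) = 0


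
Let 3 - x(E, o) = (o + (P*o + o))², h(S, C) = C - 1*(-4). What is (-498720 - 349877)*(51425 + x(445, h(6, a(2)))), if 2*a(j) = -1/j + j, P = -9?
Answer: -683255511923/16 ≈ -4.2703e+10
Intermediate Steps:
a(j) = j/2 - 1/(2*j) (a(j) = (-1/j + j)/2 = (j - 1/j)/2 = j/2 - 1/(2*j))
h(S, C) = 4 + C (h(S, C) = C + 4 = 4 + C)
x(E, o) = 3 - 49*o² (x(E, o) = 3 - (o + (-9*o + o))² = 3 - (o - 8*o)² = 3 - (-7*o)² = 3 - 49*o²)
(-498720 - 349877)*(51425 + x(445, h(6, a(2)))) = (-498720 - 349877)*(51425 + (3 - 49*(4 + (½)*(-1 + 2²)/2)²)) = -848597*(51425 + (3 - 49*(4 + (½)*(½)*(-1 + 4))²)) = -848597*(51425 + (3 - 49*(4 + (½)*(½)*3)²)) = -848597*(51425 + (3 - 49*(4 + ¾)²)) = -848597*(51425 + (3 - 49*(19/4)²)) = -848597*(51425 + (3 - 49*361/16)) = -848597*(51425 + (3 - 17689/16)) = -848597*(51425 - 17641/16) = -848597*805159/16 = -683255511923/16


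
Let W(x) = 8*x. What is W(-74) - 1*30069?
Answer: -30661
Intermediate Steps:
W(-74) - 1*30069 = 8*(-74) - 1*30069 = -592 - 30069 = -30661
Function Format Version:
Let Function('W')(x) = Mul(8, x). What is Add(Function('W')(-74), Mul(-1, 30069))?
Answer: -30661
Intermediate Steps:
Add(Function('W')(-74), Mul(-1, 30069)) = Add(Mul(8, -74), Mul(-1, 30069)) = Add(-592, -30069) = -30661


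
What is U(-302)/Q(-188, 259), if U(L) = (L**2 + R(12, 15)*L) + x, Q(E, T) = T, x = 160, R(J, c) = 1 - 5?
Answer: 92572/259 ≈ 357.42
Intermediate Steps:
R(J, c) = -4
U(L) = 160 + L**2 - 4*L (U(L) = (L**2 - 4*L) + 160 = 160 + L**2 - 4*L)
U(-302)/Q(-188, 259) = (160 + (-302)**2 - 4*(-302))/259 = (160 + 91204 + 1208)*(1/259) = 92572*(1/259) = 92572/259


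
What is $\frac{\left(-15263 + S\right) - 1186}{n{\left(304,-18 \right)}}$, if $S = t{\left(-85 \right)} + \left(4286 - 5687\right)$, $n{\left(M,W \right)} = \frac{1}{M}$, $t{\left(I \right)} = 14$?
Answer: $-5422144$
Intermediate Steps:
$S = -1387$ ($S = 14 + \left(4286 - 5687\right) = 14 - 1401 = -1387$)
$\frac{\left(-15263 + S\right) - 1186}{n{\left(304,-18 \right)}} = \frac{\left(-15263 - 1387\right) - 1186}{\frac{1}{304}} = \left(-16650 - 1186\right) \frac{1}{\frac{1}{304}} = \left(-17836\right) 304 = -5422144$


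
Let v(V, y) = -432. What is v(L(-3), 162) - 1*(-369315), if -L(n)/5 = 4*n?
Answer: 368883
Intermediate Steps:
L(n) = -20*n
v(L(-3), 162) - 1*(-369315) = -432 - 1*(-369315) = -432 + 369315 = 368883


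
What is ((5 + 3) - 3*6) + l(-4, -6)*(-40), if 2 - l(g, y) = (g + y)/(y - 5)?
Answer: -590/11 ≈ -53.636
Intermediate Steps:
l(g, y) = 2 - (g + y)/(-5 + y) (l(g, y) = 2 - (g + y)/(y - 5) = 2 - (g + y)/(-5 + y))
((5 + 3) - 3*6) + l(-4, -6)*(-40) = ((5 + 3) - 3*6) + ((-10 - 6 - 1*(-4))/(-5 - 6))*(-40) = (8 - 18) + ((-10 - 6 + 4)/(-11))*(-40) = -10 - 1/11*(-12)*(-40) = -10 + (12/11)*(-40) = -10 - 480/11 = -590/11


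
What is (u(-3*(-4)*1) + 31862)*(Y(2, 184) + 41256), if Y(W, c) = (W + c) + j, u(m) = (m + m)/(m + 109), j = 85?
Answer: 160100122802/121 ≈ 1.3231e+9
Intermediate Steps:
u(m) = 2*m/(109 + m) (u(m) = (2*m)/(109 + m) = 2*m/(109 + m))
Y(W, c) = 85 + W + c (Y(W, c) = (W + c) + 85 = 85 + W + c)
(u(-3*(-4)*1) + 31862)*(Y(2, 184) + 41256) = (2*(-3*(-4)*1)/(109 - 3*(-4)*1) + 31862)*((85 + 2 + 184) + 41256) = (2*(12*1)/(109 + 12*1) + 31862)*(271 + 41256) = (2*12/(109 + 12) + 31862)*41527 = (2*12/121 + 31862)*41527 = (2*12*(1/121) + 31862)*41527 = (24/121 + 31862)*41527 = (3855326/121)*41527 = 160100122802/121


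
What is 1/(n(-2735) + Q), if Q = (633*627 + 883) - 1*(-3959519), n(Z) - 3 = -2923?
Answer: 1/4354373 ≈ 2.2965e-7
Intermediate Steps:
n(Z) = -2920 (n(Z) = 3 - 2923 = -2920)
Q = 4357293 (Q = (396891 + 883) + 3959519 = 397774 + 3959519 = 4357293)
1/(n(-2735) + Q) = 1/(-2920 + 4357293) = 1/4354373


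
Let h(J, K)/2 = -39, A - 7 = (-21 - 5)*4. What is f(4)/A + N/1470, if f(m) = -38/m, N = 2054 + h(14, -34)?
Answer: 205637/142590 ≈ 1.4422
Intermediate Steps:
A = -97 (A = 7 + (-21 - 5)*4 = 7 - 26*4 = 7 - 104 = -97)
h(J, K) = -78 (h(J, K) = 2*(-39) = -78)
N = 1976 (N = 2054 - 78 = 1976)
f(4)/A + N/1470 = -38/4/(-97) + 1976/1470 = -38*¼*(-1/97) + 1976*(1/1470) = -19/2*(-1/97) + 988/735 = 19/194 + 988/735 = 205637/142590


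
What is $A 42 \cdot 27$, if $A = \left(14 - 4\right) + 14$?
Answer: $27216$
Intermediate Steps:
$A = 24$ ($A = 10 + 14 = 24$)
$A 42 \cdot 27 = 24 \cdot 42 \cdot 27 = 1008 \cdot 27 = 27216$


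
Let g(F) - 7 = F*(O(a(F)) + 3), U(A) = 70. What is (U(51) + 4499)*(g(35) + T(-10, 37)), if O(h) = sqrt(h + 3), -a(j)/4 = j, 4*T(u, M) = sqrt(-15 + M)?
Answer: 511728 + 4569*sqrt(22)/4 + 159915*I*sqrt(137) ≈ 5.1709e+5 + 1.8718e+6*I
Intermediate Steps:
T(u, M) = sqrt(-15 + M)/4
a(j) = -4*j
O(h) = sqrt(3 + h)
g(F) = 7 + F*(3 + sqrt(3 - 4*F)) (g(F) = 7 + F*(sqrt(3 - 4*F) + 3) = 7 + F*(3 + sqrt(3 - 4*F)))
(U(51) + 4499)*(g(35) + T(-10, 37)) = (70 + 4499)*((7 + 3*35 + 35*sqrt(3 - 4*35)) + sqrt(-15 + 37)/4) = 4569*((7 + 105 + 35*sqrt(3 - 140)) + sqrt(22)/4) = 4569*((7 + 105 + 35*sqrt(-137)) + sqrt(22)/4) = 4569*((7 + 105 + 35*(I*sqrt(137))) + sqrt(22)/4) = 4569*((7 + 105 + 35*I*sqrt(137)) + sqrt(22)/4) = 4569*((112 + 35*I*sqrt(137)) + sqrt(22)/4) = 4569*(112 + sqrt(22)/4 + 35*I*sqrt(137)) = 511728 + 4569*sqrt(22)/4 + 159915*I*sqrt(137)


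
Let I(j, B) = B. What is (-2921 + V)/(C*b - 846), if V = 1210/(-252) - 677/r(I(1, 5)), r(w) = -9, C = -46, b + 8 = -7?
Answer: 359173/19656 ≈ 18.273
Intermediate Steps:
b = -15 (b = -8 - 7 = -15)
V = 8873/126 (V = 1210/(-252) - 677/(-9) = 1210*(-1/252) - 677*(-⅑) = -605/126 + 677/9 = 8873/126 ≈ 70.421)
(-2921 + V)/(C*b - 846) = (-2921 + 8873/126)/(-46*(-15) - 846) = -359173/(126*(690 - 846)) = -359173/126/(-156) = -359173/126*(-1/156) = 359173/19656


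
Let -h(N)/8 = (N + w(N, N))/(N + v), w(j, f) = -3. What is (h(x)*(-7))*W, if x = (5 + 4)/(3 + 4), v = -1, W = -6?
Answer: 2016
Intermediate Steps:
x = 9/7 ≈ 1.2857
h(N) = -8*(-3 + N)/(-1 + N) (h(N) = -8*(N - 3)/(N - 1) = -8*(-3 + N)/(-1 + N))
(h(x)*(-7))*W = ((8*(3 - 1*9/7)/(-1 + 9/7))*(-7))*(-6) = ((8*(3 - 9/7)/(2/7))*(-7))*(-6) = ((8*(7/2)*(12/7))*(-7))*(-6) = (48*(-7))*(-6) = -336*(-6) = 2016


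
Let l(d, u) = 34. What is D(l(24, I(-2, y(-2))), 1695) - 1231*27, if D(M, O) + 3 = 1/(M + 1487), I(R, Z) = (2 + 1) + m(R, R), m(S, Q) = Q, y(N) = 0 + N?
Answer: -50558039/1521 ≈ -33240.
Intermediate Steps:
y(N) = N
I(R, Z) = 3 + R (I(R, Z) = (2 + 1) + R = 3 + R)
D(M, O) = -3 + 1/(1487 + M) (D(M, O) = -3 + 1/(M + 1487) = -3 + 1/(1487 + M))
D(l(24, I(-2, y(-2))), 1695) - 1231*27 = (-4460 - 3*34)/(1487 + 34) - 1231*27 = (-4460 - 102)/1521 - 33237 = (1/1521)*(-4562) - 33237 = -4562/1521 - 33237 = -50558039/1521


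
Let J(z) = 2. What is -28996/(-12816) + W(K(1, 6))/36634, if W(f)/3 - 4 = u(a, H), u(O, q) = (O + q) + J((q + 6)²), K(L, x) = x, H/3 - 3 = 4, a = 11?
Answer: 132962561/58687668 ≈ 2.2656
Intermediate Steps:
H = 21 (H = 9 + 3*4 = 9 + 12 = 21)
u(O, q) = 2 + O + q (u(O, q) = (O + q) + 2 = 2 + O + q)
W(f) = 114 (W(f) = 12 + 3*(2 + 11 + 21) = 12 + 3*34 = 12 + 102 = 114)
-28996/(-12816) + W(K(1, 6))/36634 = -28996/(-12816) + 114/36634 = -28996*(-1/12816) + 114*(1/36634) = 7249/3204 + 57/18317 = 132962561/58687668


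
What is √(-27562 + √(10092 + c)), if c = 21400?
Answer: √(-27562 + 2*√7873) ≈ 165.48*I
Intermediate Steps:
√(-27562 + √(10092 + c)) = √(-27562 + √(10092 + 21400)) = √(-27562 + √31492) = √(-27562 + 2*√7873)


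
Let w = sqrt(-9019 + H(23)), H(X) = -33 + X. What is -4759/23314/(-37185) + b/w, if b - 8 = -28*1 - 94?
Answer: 4759/866931090 + 114*I*sqrt(9029)/9029 ≈ 5.4895e-6 + 1.1997*I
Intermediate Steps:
w = I*sqrt(9029) (w = sqrt(-9019 + (-33 + 23)) = sqrt(-9019 - 10) = sqrt(-9029) = I*sqrt(9029) ≈ 95.021*I)
b = -114 (b = 8 + (-28*1 - 94) = 8 + (-28 - 94) = 8 - 122 = -114)
-4759/23314/(-37185) + b/w = -4759/23314/(-37185) - 114*(-I*sqrt(9029)/9029) = -4759*1/23314*(-1/37185) - (-114)*I*sqrt(9029)/9029 = -4759/23314*(-1/37185) + 114*I*sqrt(9029)/9029 = 4759/866931090 + 114*I*sqrt(9029)/9029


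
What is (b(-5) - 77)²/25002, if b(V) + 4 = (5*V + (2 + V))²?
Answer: 494209/25002 ≈ 19.767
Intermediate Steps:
b(V) = -4 + (2 + 6*V)² (b(V) = -4 + (5*V + (2 + V))² = -4 + (2 + 6*V)²)
(b(-5) - 77)²/25002 = (12*(-5)*(2 + 3*(-5)) - 77)²/25002 = (12*(-5)*(2 - 15) - 77)²*(1/25002) = (12*(-5)*(-13) - 77)²*(1/25002) = (780 - 77)²*(1/25002) = 703²*(1/25002) = 494209*(1/25002) = 494209/25002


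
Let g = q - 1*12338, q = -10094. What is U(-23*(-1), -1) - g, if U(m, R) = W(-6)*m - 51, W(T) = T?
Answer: 22243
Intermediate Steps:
g = -22432 (g = -10094 - 1*12338 = -10094 - 12338 = -22432)
U(m, R) = -51 - 6*m (U(m, R) = -6*m - 51 = -51 - 6*m)
U(-23*(-1), -1) - g = (-51 - (-138)*(-1)) - 1*(-22432) = (-51 - 6*23) + 22432 = (-51 - 138) + 22432 = -189 + 22432 = 22243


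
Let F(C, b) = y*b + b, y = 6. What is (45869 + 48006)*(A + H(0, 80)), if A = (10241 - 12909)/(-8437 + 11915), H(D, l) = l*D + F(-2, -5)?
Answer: -5838931125/1739 ≈ -3.3576e+6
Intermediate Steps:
F(C, b) = 7*b (F(C, b) = 6*b + b = 7*b)
H(D, l) = -35 + D*l (H(D, l) = l*D + 7*(-5) = D*l - 35 = -35 + D*l)
A = -1334/1739 (A = -2668/3478 = -2668*1/3478 = -1334/1739 ≈ -0.76711)
(45869 + 48006)*(A + H(0, 80)) = (45869 + 48006)*(-1334/1739 + (-35 + 0*80)) = 93875*(-1334/1739 + (-35 + 0)) = 93875*(-1334/1739 - 35) = 93875*(-62199/1739) = -5838931125/1739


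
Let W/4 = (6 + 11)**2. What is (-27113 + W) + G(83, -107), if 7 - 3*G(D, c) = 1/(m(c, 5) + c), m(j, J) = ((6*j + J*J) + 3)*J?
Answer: -247373927/9531 ≈ -25955.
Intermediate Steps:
m(j, J) = J*(3 + J**2 + 6*j) (m(j, J) = ((6*j + J**2) + 3)*J = ((J**2 + 6*j) + 3)*J = (3 + J**2 + 6*j)*J = J*(3 + J**2 + 6*j))
G(D, c) = 7/3 - 1/(3*(140 + 31*c)) (G(D, c) = 7/3 - 1/(3*(5*(3 + 5**2 + 6*c) + c)) = 7/3 - 1/(3*(5*(3 + 25 + 6*c) + c)) = 7/3 - 1/(3*(5*(28 + 6*c) + c)) = 7/3 - 1/(3*((140 + 30*c) + c)) = 7/3 - 1/(3*(140 + 31*c)))
W = 1156 (W = 4*(6 + 11)**2 = 4*17**2 = 4*289 = 1156)
(-27113 + W) + G(83, -107) = (-27113 + 1156) + (979 + 217*(-107))/(3*(140 + 31*(-107))) = -25957 + (979 - 23219)/(3*(140 - 3317)) = -25957 + (1/3)*(-22240)/(-3177) = -25957 + (1/3)*(-1/3177)*(-22240) = -25957 + 22240/9531 = -247373927/9531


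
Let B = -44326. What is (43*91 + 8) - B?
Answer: 48247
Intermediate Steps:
(43*91 + 8) - B = (43*91 + 8) - 1*(-44326) = (3913 + 8) + 44326 = 3921 + 44326 = 48247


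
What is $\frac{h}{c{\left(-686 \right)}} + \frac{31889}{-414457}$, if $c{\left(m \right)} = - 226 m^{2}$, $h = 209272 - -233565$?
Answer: $- \frac{3575081795253}{44079448240072} \approx -0.081105$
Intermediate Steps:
$h = 442837$ ($h = 209272 + 233565 = 442837$)
$\frac{h}{c{\left(-686 \right)}} + \frac{31889}{-414457} = \frac{442837}{\left(-226\right) \left(-686\right)^{2}} + \frac{31889}{-414457} = \frac{442837}{\left(-226\right) 470596} + 31889 \left(- \frac{1}{414457}\right) = \frac{442837}{-106354696} - \frac{31889}{414457} = 442837 \left(- \frac{1}{106354696}\right) - \frac{31889}{414457} = - \frac{442837}{106354696} - \frac{31889}{414457} = - \frac{3575081795253}{44079448240072}$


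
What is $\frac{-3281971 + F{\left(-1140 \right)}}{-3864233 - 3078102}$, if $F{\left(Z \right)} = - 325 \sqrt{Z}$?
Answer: $\frac{3281971}{6942335} + \frac{130 i \sqrt{285}}{1388467} \approx 0.47275 + 0.0015806 i$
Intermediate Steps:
$\frac{-3281971 + F{\left(-1140 \right)}}{-3864233 - 3078102} = \frac{-3281971 - 325 \sqrt{-1140}}{-3864233 - 3078102} = \frac{-3281971 - 325 \cdot 2 i \sqrt{285}}{-6942335} = \left(-3281971 - 650 i \sqrt{285}\right) \left(- \frac{1}{6942335}\right) = \frac{3281971}{6942335} + \frac{130 i \sqrt{285}}{1388467}$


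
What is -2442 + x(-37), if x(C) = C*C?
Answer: -1073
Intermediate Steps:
x(C) = C²
-2442 + x(-37) = -2442 + (-37)² = -2442 + 1369 = -1073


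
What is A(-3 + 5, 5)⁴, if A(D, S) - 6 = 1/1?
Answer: 2401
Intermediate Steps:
A(D, S) = 7 (A(D, S) = 6 + 1/1 = 6 + 1 = 7)
A(-3 + 5, 5)⁴ = 7⁴ = 2401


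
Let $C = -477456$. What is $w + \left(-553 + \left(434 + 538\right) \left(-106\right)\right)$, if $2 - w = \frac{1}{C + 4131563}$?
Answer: $- \frac{378503365382}{3654107} \approx -1.0358 \cdot 10^{5}$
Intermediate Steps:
$w = \frac{7308213}{3654107}$ ($w = 2 - \frac{1}{-477456 + 4131563} = 2 - \frac{1}{3654107} = \frac{7308213}{3654107} \approx 2.0$)
$w + \left(-553 + \left(434 + 538\right) \left(-106\right)\right) = \frac{7308213}{3654107} + \left(-553 + \left(434 + 538\right) \left(-106\right)\right) = \frac{7308213}{3654107} + \left(-553 + 972 \left(-106\right)\right) = \frac{7308213}{3654107} - 103585 = - \frac{378503365382}{3654107}$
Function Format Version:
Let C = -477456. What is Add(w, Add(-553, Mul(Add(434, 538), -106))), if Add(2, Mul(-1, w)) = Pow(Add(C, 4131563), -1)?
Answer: Rational(-378503365382, 3654107) ≈ -1.0358e+5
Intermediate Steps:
w = Rational(7308213, 3654107) (w = Add(2, Mul(-1, Pow(Add(-477456, 4131563), -1))) = Add(2, Mul(-1, Pow(3654107, -1))) = Add(2, Mul(-1, Rational(1, 3654107))) = Add(2, Rational(-1, 3654107)) = Rational(7308213, 3654107) ≈ 2.0000)
Add(w, Add(-553, Mul(Add(434, 538), -106))) = Add(Rational(7308213, 3654107), Add(-553, Mul(Add(434, 538), -106))) = Add(Rational(7308213, 3654107), Add(-553, Mul(972, -106))) = Add(Rational(7308213, 3654107), Add(-553, -103032)) = Add(Rational(7308213, 3654107), -103585) = Rational(-378503365382, 3654107)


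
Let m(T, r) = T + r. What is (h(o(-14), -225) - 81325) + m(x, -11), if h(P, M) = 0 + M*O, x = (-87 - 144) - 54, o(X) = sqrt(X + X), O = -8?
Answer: -79821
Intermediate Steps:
o(X) = sqrt(2)*sqrt(X) (o(X) = sqrt(2*X) = sqrt(2)*sqrt(X))
x = -285 (x = -231 - 54 = -285)
h(P, M) = -8*M (h(P, M) = 0 + M*(-8) = 0 - 8*M = -8*M)
(h(o(-14), -225) - 81325) + m(x, -11) = (-8*(-225) - 81325) + (-285 - 11) = (1800 - 81325) - 296 = -79525 - 296 = -79821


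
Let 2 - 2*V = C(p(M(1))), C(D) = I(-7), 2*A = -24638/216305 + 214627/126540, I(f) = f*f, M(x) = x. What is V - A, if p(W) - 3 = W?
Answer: -265951046323/10948493880 ≈ -24.291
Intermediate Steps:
I(f) = f²
A = 8661440143/10948493880 (A = (-24638/216305 + 214627/126540)/2 = (½)*(8661440143/5474246940) = 8661440143/10948493880 ≈ 0.79111)
p(W) = 3 + W
C(D) = 49 (C(D) = (-7)² = 49)
V = -47/2 (V = 1 - ½*49 = 1 - 49/2 = -47/2 ≈ -23.500)
V - A = -47/2 - 1*8661440143/10948493880 = -47/2 - 8661440143/10948493880 = -265951046323/10948493880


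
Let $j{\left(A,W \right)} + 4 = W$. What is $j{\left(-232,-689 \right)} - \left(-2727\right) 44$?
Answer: $119295$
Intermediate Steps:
$j{\left(A,W \right)} = -4 + W$
$j{\left(-232,-689 \right)} - \left(-2727\right) 44 = \left(-4 - 689\right) - \left(-2727\right) 44 = -693 - -119988 = -693 + 119988 = 119295$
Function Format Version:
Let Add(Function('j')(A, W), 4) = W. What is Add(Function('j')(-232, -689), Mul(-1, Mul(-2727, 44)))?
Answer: 119295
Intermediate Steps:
Function('j')(A, W) = Add(-4, W)
Add(Function('j')(-232, -689), Mul(-1, Mul(-2727, 44))) = Add(Add(-4, -689), Mul(-1, Mul(-2727, 44))) = Add(-693, Mul(-1, -119988)) = Add(-693, 119988) = 119295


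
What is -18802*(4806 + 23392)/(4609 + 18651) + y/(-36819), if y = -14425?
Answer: -4880079391106/214102485 ≈ -22793.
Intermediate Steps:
-18802*(4806 + 23392)/(4609 + 18651) + y/(-36819) = -18802*(4806 + 23392)/(4609 + 18651) - 14425/(-36819) = -18802/(23260/28198) - 14425*(-1/36819) = -18802/(23260*(1/28198)) + 14425/36819 = -18802/11630/14099 + 14425/36819 = -18802*14099/11630 + 14425/36819 = -132544699/5815 + 14425/36819 = -4880079391106/214102485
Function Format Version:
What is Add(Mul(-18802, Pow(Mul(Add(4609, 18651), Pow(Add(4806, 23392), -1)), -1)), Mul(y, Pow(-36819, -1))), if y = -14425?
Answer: Rational(-4880079391106, 214102485) ≈ -22793.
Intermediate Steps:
Add(Mul(-18802, Pow(Mul(Add(4609, 18651), Pow(Add(4806, 23392), -1)), -1)), Mul(y, Pow(-36819, -1))) = Add(Mul(-18802, Pow(Mul(Add(4609, 18651), Pow(Add(4806, 23392), -1)), -1)), Mul(-14425, Pow(-36819, -1))) = Add(Mul(-18802, Pow(Mul(23260, Pow(28198, -1)), -1)), Mul(-14425, Rational(-1, 36819))) = Add(Mul(-18802, Pow(Mul(23260, Rational(1, 28198)), -1)), Rational(14425, 36819)) = Add(Mul(-18802, Pow(Rational(11630, 14099), -1)), Rational(14425, 36819)) = Add(Mul(-18802, Rational(14099, 11630)), Rational(14425, 36819)) = Add(Rational(-132544699, 5815), Rational(14425, 36819)) = Rational(-4880079391106, 214102485)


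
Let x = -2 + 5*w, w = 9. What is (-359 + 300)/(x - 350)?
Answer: 59/307 ≈ 0.19218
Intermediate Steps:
x = 43 (x = -2 + 5*9 = -2 + 45 = 43)
(-359 + 300)/(x - 350) = (-359 + 300)/(43 - 350) = -59/(-307) = -59*(-1/307) = 59/307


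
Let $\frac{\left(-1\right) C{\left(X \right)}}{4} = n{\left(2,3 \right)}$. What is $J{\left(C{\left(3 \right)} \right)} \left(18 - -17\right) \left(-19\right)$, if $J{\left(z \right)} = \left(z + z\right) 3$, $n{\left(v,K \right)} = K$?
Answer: $47880$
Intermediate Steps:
$C{\left(X \right)} = -12$ ($C{\left(X \right)} = \left(-4\right) 3 = -12$)
$J{\left(z \right)} = 6 z$ ($J{\left(z \right)} = 2 z 3 = 6 z$)
$J{\left(C{\left(3 \right)} \right)} \left(18 - -17\right) \left(-19\right) = 6 \left(-12\right) \left(18 - -17\right) \left(-19\right) = - 72 \left(18 + 17\right) \left(-19\right) = \left(-72\right) 35 \left(-19\right) = \left(-2520\right) \left(-19\right) = 47880$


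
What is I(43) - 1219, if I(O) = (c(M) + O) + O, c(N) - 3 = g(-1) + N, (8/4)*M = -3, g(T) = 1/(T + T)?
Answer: -1132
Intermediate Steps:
g(T) = 1/(2*T)
M = -3/2 (M = (½)*(-3) = -3/2 ≈ -1.5000)
c(N) = 5/2 + N (c(N) = 3 + ((½)/(-1) + N) = 3 + ((½)*(-1) + N) = 3 + (-½ + N) = 5/2 + N)
I(O) = 1 + 2*O (I(O) = ((5/2 - 3/2) + O) + O = (1 + O) + O = 1 + 2*O)
I(43) - 1219 = (1 + 2*43) - 1219 = (1 + 86) - 1219 = 87 - 1219 = -1132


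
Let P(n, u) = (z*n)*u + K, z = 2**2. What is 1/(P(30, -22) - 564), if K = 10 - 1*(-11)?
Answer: -1/3183 ≈ -0.00031417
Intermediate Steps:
z = 4
K = 21 (K = 10 + 11 = 21)
P(n, u) = 21 + 4*n*u (P(n, u) = (4*n)*u + 21 = 4*n*u + 21 = 21 + 4*n*u)
1/(P(30, -22) - 564) = 1/((21 + 4*30*(-22)) - 564) = 1/((21 - 2640) - 564) = 1/(-2619 - 564) = 1/(-3183) = -1/3183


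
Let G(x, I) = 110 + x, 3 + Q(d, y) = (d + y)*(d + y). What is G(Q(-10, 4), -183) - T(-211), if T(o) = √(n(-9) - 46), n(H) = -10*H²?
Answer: 143 - 2*I*√214 ≈ 143.0 - 29.257*I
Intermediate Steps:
T(o) = 2*I*√214 (T(o) = √(-10*(-9)² - 46) = √(-10*81 - 46) = √(-810 - 46) = √(-856) = 2*I*√214)
Q(d, y) = -3 + (d + y)² (Q(d, y) = -3 + (d + y)*(d + y) = -3 + (d + y)²)
G(Q(-10, 4), -183) - T(-211) = (110 + (-3 + (-10 + 4)²)) - 2*I*√214 = (110 + (-3 + (-6)²)) - 2*I*√214 = (110 + (-3 + 36)) - 2*I*√214 = (110 + 33) - 2*I*√214 = 143 - 2*I*√214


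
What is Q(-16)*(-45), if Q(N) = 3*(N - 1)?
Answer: 2295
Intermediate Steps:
Q(N) = -3 + 3*N (Q(N) = 3*(-1 + N) = -3 + 3*N)
Q(-16)*(-45) = (-3 + 3*(-16))*(-45) = (-3 - 48)*(-45) = -51*(-45) = 2295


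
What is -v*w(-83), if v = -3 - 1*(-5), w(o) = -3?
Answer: 6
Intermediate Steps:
v = 2 (v = -3 + 5 = 2)
-v*w(-83) = -2*(-3) = -1*(-6) = 6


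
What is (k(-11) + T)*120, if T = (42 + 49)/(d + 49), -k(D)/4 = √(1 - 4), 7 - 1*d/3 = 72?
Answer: -5460/73 - 480*I*√3 ≈ -74.795 - 831.38*I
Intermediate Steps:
d = -195 (d = 21 - 3*72 = 21 - 216 = -195)
k(D) = -4*I*√3 (k(D) = -4*√(1 - 4) = -4*I*√3)
T = -91/146 (T = (42 + 49)/(-195 + 49) = 91/(-146) = 91*(-1/146) = -91/146 ≈ -0.62329)
(k(-11) + T)*120 = (-4*I*√3 - 91/146)*120 = (-91/146 - 4*I*√3)*120 = -5460/73 - 480*I*√3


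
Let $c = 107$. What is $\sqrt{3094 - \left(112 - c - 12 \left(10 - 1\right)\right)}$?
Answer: $\sqrt{3197} \approx 56.542$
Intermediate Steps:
$\sqrt{3094 - \left(112 - c - 12 \left(10 - 1\right)\right)} = \sqrt{3094 + \left(107 - \left(112 - 12 \left(10 - 1\right)\right)\right)} = \sqrt{3094 + \left(107 - \left(112 - 108\right)\right)} = \sqrt{3094 + \left(107 - 4\right)} = \sqrt{3094 + 103} = \sqrt{3197}$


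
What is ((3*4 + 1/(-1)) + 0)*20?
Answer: 220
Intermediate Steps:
((3*4 + 1/(-1)) + 0)*20 = ((12 - 1) + 0)*20 = (11 + 0)*20 = 11*20 = 220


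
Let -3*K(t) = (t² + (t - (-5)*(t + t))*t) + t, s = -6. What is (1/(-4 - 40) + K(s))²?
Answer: 39050001/1936 ≈ 20170.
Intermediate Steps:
K(t) = -4*t² - t/3 (K(t) = -((t² + (t - (-5)*(t + t))*t) + t)/3 = -((t² + (t - (-5)*2*t)*t) + t)/3 = -((t² + (t - (-10)*t)*t) + t)/3 = -((t² + (t + 10*t)*t) + t)/3 = -((t² + (11*t)*t) + t)/3 = -((t² + 11*t²) + t)/3 = -(12*t² + t)/3 = -(t + 12*t²)/3 = -4*t² - t/3)
(1/(-4 - 40) + K(s))² = (1/(-4 - 40) - ⅓*(-6)*(1 + 12*(-6)))² = (1/(-44) - ⅓*(-6)*(1 - 72))² = (-1/44 - ⅓*(-6)*(-71))² = (-1/44 - 142)² = (-6249/44)² = 39050001/1936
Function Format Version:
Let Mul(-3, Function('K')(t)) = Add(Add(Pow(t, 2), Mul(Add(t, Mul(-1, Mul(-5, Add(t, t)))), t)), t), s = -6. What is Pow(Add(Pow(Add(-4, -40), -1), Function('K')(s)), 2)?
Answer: Rational(39050001, 1936) ≈ 20170.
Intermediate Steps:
Function('K')(t) = Add(Mul(-4, Pow(t, 2)), Mul(Rational(-1, 3), t)) (Function('K')(t) = Mul(Rational(-1, 3), Add(Add(Pow(t, 2), Mul(Add(t, Mul(-1, Mul(-5, Add(t, t)))), t)), t)) = Mul(Rational(-1, 3), Add(Add(Pow(t, 2), Mul(Add(t, Mul(-1, Mul(-5, Mul(2, t)))), t)), t)) = Mul(Rational(-1, 3), Add(Add(Pow(t, 2), Mul(Add(t, Mul(-1, Mul(-10, t))), t)), t)) = Mul(Rational(-1, 3), Add(Add(Pow(t, 2), Mul(Add(t, Mul(10, t)), t)), t)) = Mul(Rational(-1, 3), Add(Add(Pow(t, 2), Mul(Mul(11, t), t)), t)) = Mul(Rational(-1, 3), Add(Add(Pow(t, 2), Mul(11, Pow(t, 2))), t)) = Mul(Rational(-1, 3), Add(Mul(12, Pow(t, 2)), t)) = Mul(Rational(-1, 3), Add(t, Mul(12, Pow(t, 2)))) = Add(Mul(-4, Pow(t, 2)), Mul(Rational(-1, 3), t)))
Pow(Add(Pow(Add(-4, -40), -1), Function('K')(s)), 2) = Pow(Add(Pow(Add(-4, -40), -1), Mul(Rational(-1, 3), -6, Add(1, Mul(12, -6)))), 2) = Pow(Add(Pow(-44, -1), Mul(Rational(-1, 3), -6, Add(1, -72))), 2) = Pow(Add(Rational(-1, 44), Mul(Rational(-1, 3), -6, -71)), 2) = Pow(Add(Rational(-1, 44), -142), 2) = Pow(Rational(-6249, 44), 2) = Rational(39050001, 1936)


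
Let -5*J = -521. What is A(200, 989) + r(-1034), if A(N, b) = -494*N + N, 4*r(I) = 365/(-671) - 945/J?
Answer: -34470512760/349591 ≈ -98602.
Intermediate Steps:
J = 521/5 (J = -1/5*(-521) = 521/5 ≈ 104.20)
r(I) = -840160/349591 (r(I) = (365/(-671) - 945/521/5)/4 = (365*(-1/671) - 945*5/521)/4 = (-365/671 - 4725/521)/4 = (1/4)*(-3360640/349591) = -840160/349591)
A(N, b) = -493*N
A(200, 989) + r(-1034) = -493*200 - 840160/349591 = -98600 - 840160/349591 = -34470512760/349591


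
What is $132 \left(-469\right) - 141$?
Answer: $-62049$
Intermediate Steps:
$132 \left(-469\right) - 141 = -61908 - 141 = -62049$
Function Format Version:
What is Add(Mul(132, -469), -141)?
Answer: -62049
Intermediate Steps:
Add(Mul(132, -469), -141) = Add(-61908, -141) = -62049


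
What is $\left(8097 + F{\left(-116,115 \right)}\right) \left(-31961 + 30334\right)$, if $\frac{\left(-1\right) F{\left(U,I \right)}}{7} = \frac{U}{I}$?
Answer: $- \frac{1516310309}{115} \approx -1.3185 \cdot 10^{7}$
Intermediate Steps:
$F{\left(U,I \right)} = - \frac{7 U}{I}$ ($F{\left(U,I \right)} = - 7 \frac{U}{I} = - \frac{7 U}{I}$)
$\left(8097 + F{\left(-116,115 \right)}\right) \left(-31961 + 30334\right) = \left(8097 - - \frac{812}{115}\right) \left(-31961 + 30334\right) = \left(8097 - \left(-812\right) \frac{1}{115}\right) \left(-1627\right) = \left(8097 + \frac{812}{115}\right) \left(-1627\right) = \frac{931967}{115} \left(-1627\right) = - \frac{1516310309}{115}$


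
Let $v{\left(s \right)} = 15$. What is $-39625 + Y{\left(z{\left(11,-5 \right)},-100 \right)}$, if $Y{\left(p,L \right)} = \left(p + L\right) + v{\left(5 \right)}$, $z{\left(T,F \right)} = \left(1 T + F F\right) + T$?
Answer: $-39663$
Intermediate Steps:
$z{\left(T,F \right)} = F^{2} + 2 T$ ($z{\left(T,F \right)} = \left(T + F^{2}\right) + T = F^{2} + 2 T$)
$Y{\left(p,L \right)} = 15 + L + p$ ($Y{\left(p,L \right)} = \left(p + L\right) + 15 = \left(L + p\right) + 15 = 15 + L + p$)
$-39625 + Y{\left(z{\left(11,-5 \right)},-100 \right)} = -39625 + \left(15 - 100 + \left(\left(-5\right)^{2} + 2 \cdot 11\right)\right) = -39625 + \left(15 - 100 + \left(25 + 22\right)\right) = -39625 + \left(15 - 100 + 47\right) = -39625 - 38 = -39663$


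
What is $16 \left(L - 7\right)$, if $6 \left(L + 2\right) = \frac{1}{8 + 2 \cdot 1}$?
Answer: $- \frac{2156}{15} \approx -143.73$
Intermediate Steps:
$L = - \frac{119}{60}$ ($L = -2 + \frac{1}{6 \left(8 + 2 \cdot 1\right)} = -2 + \frac{1}{6 \left(8 + 2\right)} = -2 + \frac{1}{6 \cdot 10} = -2 + \frac{1}{6} \cdot \frac{1}{10} = -2 + \frac{1}{60} = - \frac{119}{60} \approx -1.9833$)
$16 \left(L - 7\right) = 16 \left(- \frac{119}{60} - 7\right) = 16 \left(- \frac{539}{60}\right) = - \frac{2156}{15}$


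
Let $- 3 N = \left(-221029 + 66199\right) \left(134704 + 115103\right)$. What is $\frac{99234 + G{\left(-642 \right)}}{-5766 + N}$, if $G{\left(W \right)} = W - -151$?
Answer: $\frac{98743}{12892533504} \approx 7.6589 \cdot 10^{-6}$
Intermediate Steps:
$G{\left(W \right)} = 151 + W$ ($G{\left(W \right)} = W + 151 = 151 + W$)
$N = 12892539270$ ($N = - \frac{\left(-221029 + 66199\right) \left(134704 + 115103\right)}{3} = - \frac{\left(-154830\right) 249807}{3} = \left(- \frac{1}{3}\right) \left(-38677617810\right) = 12892539270$)
$\frac{99234 + G{\left(-642 \right)}}{-5766 + N} = \frac{99234 + \left(151 - 642\right)}{-5766 + 12892539270} = \frac{99234 - 491}{12892533504} = 98743 \cdot \frac{1}{12892533504} = \frac{98743}{12892533504}$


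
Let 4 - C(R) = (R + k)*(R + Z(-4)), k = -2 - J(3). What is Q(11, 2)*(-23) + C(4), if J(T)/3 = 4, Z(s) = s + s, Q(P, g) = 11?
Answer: -289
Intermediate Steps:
Z(s) = 2*s
J(T) = 12 (J(T) = 3*4 = 12)
k = -14 (k = -2 - 1*12 = -2 - 12 = -14)
C(R) = 4 - (-14 + R)*(-8 + R) (C(R) = 4 - (R - 14)*(R + 2*(-4)) = 4 - (-14 + R)*(R - 8) = 4 - (-14 + R)*(-8 + R))
Q(11, 2)*(-23) + C(4) = 11*(-23) + (-108 - 1*4² + 22*4) = -253 + (-108 - 1*16 + 88) = -253 + (-108 - 16 + 88) = -253 - 36 = -289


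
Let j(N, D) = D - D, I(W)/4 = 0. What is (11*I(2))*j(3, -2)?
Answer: 0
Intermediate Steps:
I(W) = 0 (I(W) = 4*0 = 0)
j(N, D) = 0
(11*I(2))*j(3, -2) = (11*0)*0 = 0*0 = 0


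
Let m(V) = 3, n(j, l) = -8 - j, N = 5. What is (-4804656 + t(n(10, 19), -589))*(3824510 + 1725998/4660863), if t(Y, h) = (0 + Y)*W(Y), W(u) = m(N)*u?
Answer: -28542719942187141184/1553621 ≈ -1.8372e+13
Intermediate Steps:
W(u) = 3*u
t(Y, h) = 3*Y**2 (t(Y, h) = (0 + Y)*(3*Y) = Y*(3*Y) = 3*Y**2)
(-4804656 + t(n(10, 19), -589))*(3824510 + 1725998/4660863) = (-4804656 + 3*(-8 - 1*10)**2)*(3824510 + 1725998/4660863) = (-4804656 + 3*(-8 - 10)**2)*(3824510 + 1725998*(1/4660863)) = (-4804656 + 3*(-18)**2)*(3824510 + 1725998/4660863) = (-4804656 + 3*324)*(17825518878128/4660863) = (-4804656 + 972)*(17825518878128/4660863) = -4803684*17825518878128/4660863 = -28542719942187141184/1553621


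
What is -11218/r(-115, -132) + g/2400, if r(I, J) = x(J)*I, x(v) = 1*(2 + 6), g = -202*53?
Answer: 213421/27600 ≈ 7.7326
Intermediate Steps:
g = -10706
x(v) = 8 (x(v) = 1*8 = 8)
r(I, J) = 8*I
-11218/r(-115, -132) + g/2400 = -11218/(8*(-115)) - 10706/2400 = -11218/(-920) - 10706*1/2400 = -11218*(-1/920) - 5353/1200 = 5609/460 - 5353/1200 = 213421/27600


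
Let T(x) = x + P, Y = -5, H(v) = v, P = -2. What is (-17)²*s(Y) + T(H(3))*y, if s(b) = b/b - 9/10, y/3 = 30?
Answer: 1189/10 ≈ 118.90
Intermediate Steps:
y = 90 (y = 3*30 = 90)
T(x) = -2 + x (T(x) = x - 2 = -2 + x)
s(b) = ⅒ (s(b) = 1 - 9*⅒ = 1 - 9/10 = ⅒)
(-17)²*s(Y) + T(H(3))*y = (-17)²*(⅒) + (-2 + 3)*90 = 289*(⅒) + 1*90 = 289/10 + 90 = 1189/10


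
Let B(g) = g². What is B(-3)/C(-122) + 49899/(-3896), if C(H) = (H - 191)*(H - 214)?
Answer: -218655957/17072272 ≈ -12.808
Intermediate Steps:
C(H) = (-214 + H)*(-191 + H) (C(H) = (-191 + H)*(-214 + H) = (-214 + H)*(-191 + H))
B(-3)/C(-122) + 49899/(-3896) = (-3)²/(40874 + (-122)² - 405*(-122)) + 49899/(-3896) = 9/(40874 + 14884 + 49410) + 49899*(-1/3896) = 9/105168 - 49899/3896 = 9*(1/105168) - 49899/3896 = 3/35056 - 49899/3896 = -218655957/17072272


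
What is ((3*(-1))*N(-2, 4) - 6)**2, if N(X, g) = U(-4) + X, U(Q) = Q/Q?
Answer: 9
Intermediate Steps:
U(Q) = 1
N(X, g) = 1 + X
((3*(-1))*N(-2, 4) - 6)**2 = ((3*(-1))*(1 - 2) - 6)**2 = (-3*(-1) - 6)**2 = (3 - 6)**2 = (-3)**2 = 9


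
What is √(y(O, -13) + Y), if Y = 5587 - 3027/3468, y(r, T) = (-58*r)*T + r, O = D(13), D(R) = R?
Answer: √17803703/34 ≈ 124.10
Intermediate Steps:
O = 13
y(r, T) = r - 58*T*r (y(r, T) = -58*T*r + r = r - 58*T*r)
Y = 6457563/1156 (Y = 5587 - 3027*1/3468 = 5587 - 1009/1156 = 6457563/1156 ≈ 5586.1)
√(y(O, -13) + Y) = √(13*(1 - 58*(-13)) + 6457563/1156) = √(13*(1 + 754) + 6457563/1156) = √(13*755 + 6457563/1156) = √(9815 + 6457563/1156) = √(17803703/1156) = √17803703/34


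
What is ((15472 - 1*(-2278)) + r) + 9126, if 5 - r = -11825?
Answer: 38706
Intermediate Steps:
r = 11830 (r = 5 - 1*(-11825) = 5 + 11825 = 11830)
((15472 - 1*(-2278)) + r) + 9126 = ((15472 - 1*(-2278)) + 11830) + 9126 = ((15472 + 2278) + 11830) + 9126 = (17750 + 11830) + 9126 = 29580 + 9126 = 38706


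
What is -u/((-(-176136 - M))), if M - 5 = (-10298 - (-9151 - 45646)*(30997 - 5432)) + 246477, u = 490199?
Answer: -490199/1401297625 ≈ -0.00034982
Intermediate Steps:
M = 1401121489 (M = 5 + ((-10298 - (-9151 - 45646)*(30997 - 5432)) + 246477) = 5 + ((-10298 - (-54797)*25565) + 246477) = 5 + ((-10298 - 1*(-1400885305)) + 246477) = 5 + ((-10298 + 1400885305) + 246477) = 5 + (1400875007 + 246477) = 5 + 1401121484 = 1401121489)
-u/((-(-176136 - M))) = -490199/((-(-176136 - 1*1401121489))) = -490199/((-(-176136 - 1401121489))) = -490199/((-1*(-1401297625))) = -490199/1401297625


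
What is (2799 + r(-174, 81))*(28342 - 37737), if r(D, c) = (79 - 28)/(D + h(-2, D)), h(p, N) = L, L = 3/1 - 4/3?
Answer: -13593907350/517 ≈ -2.6294e+7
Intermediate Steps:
L = 5/3 (L = 3*1 - 4*⅓ = 3 - 4/3 = 5/3 ≈ 1.6667)
h(p, N) = 5/3
r(D, c) = 51/(5/3 + D) (r(D, c) = (79 - 28)/(D + 5/3) = 51/(5/3 + D))
(2799 + r(-174, 81))*(28342 - 37737) = (2799 + 153/(5 + 3*(-174)))*(28342 - 37737) = (2799 + 153/(5 - 522))*(-9395) = (2799 + 153/(-517))*(-9395) = (2799 + 153*(-1/517))*(-9395) = (2799 - 153/517)*(-9395) = (1446930/517)*(-9395) = -13593907350/517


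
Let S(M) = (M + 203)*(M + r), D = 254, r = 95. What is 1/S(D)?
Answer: 1/159493 ≈ 6.2699e-6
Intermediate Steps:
S(M) = (95 + M)*(203 + M) (S(M) = (M + 203)*(M + 95) = (203 + M)*(95 + M) = (95 + M)*(203 + M))
1/S(D) = 1/(19285 + 254² + 298*254) = 1/(19285 + 64516 + 75692) = 1/159493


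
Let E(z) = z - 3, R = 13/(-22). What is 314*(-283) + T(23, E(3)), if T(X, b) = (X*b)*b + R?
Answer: -1954977/22 ≈ -88863.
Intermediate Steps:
R = -13/22 (R = 13*(-1/22) = -13/22 ≈ -0.59091)
E(z) = -3 + z
T(X, b) = -13/22 + X*b² (T(X, b) = (X*b)*b - 13/22 = X*b² - 13/22 = -13/22 + X*b²)
314*(-283) + T(23, E(3)) = 314*(-283) + (-13/22 + 23*(-3 + 3)²) = -88862 + (-13/22 + 23*0²) = -88862 + (-13/22 + 23*0) = -88862 + (-13/22 + 0) = -88862 - 13/22 = -1954977/22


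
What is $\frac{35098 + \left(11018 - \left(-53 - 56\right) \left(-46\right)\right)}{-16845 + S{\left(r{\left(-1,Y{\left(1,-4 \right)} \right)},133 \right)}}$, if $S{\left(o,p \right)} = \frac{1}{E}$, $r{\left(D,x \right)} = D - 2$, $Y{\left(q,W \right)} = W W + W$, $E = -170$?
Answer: $- \frac{6987340}{2863651} \approx -2.44$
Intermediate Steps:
$Y{\left(q,W \right)} = W + W^{2}$ ($Y{\left(q,W \right)} = W^{2} + W = W + W^{2}$)
$r{\left(D,x \right)} = -2 + D$ ($r{\left(D,x \right)} = D - 2 = -2 + D$)
$S{\left(o,p \right)} = - \frac{1}{170}$ ($S{\left(o,p \right)} = \frac{1}{-170} = - \frac{1}{170}$)
$\frac{35098 + \left(11018 - \left(-53 - 56\right) \left(-46\right)\right)}{-16845 + S{\left(r{\left(-1,Y{\left(1,-4 \right)} \right)},133 \right)}} = \frac{35098 + \left(11018 - \left(-53 - 56\right) \left(-46\right)\right)}{-16845 - \frac{1}{170}} = \frac{35098 + \left(11018 - \left(-109\right) \left(-46\right)\right)}{- \frac{2863651}{170}} = \left(35098 + \left(11018 - 5014\right)\right) \left(- \frac{170}{2863651}\right) = \left(35098 + 6004\right) \left(- \frac{170}{2863651}\right) = 41102 \left(- \frac{170}{2863651}\right) = - \frac{6987340}{2863651}$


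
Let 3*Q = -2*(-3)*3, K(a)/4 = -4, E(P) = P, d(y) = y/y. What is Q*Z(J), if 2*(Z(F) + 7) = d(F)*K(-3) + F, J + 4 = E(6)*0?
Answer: -102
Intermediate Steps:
d(y) = 1
K(a) = -16 (K(a) = 4*(-4) = -16)
Q = 6 (Q = (-2*(-3)*3)/3 = (6*3)/3 = (⅓)*18 = 6)
J = -4 (J = -4 + 6*0 = -4 + 0 = -4)
Z(F) = -15 + F/2 (Z(F) = -7 + (1*(-16) + F)/2 = -7 + (-16 + F)/2 = -7 + (-8 + F/2) = -15 + F/2)
Q*Z(J) = 6*(-15 + (½)*(-4)) = 6*(-15 - 2) = 6*(-17) = -102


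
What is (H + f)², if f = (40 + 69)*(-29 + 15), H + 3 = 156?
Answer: 1885129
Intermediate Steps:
H = 153 (H = -3 + 156 = 153)
f = -1526 (f = 109*(-14) = -1526)
(H + f)² = (153 - 1526)² = (-1373)² = 1885129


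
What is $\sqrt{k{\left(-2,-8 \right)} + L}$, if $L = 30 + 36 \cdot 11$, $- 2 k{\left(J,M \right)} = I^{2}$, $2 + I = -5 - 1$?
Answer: $\sqrt{394} \approx 19.849$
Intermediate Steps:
$I = -8$ ($I = -2 - 6 = -8$)
$k{\left(J,M \right)} = -32$ ($k{\left(J,M \right)} = - \frac{\left(-8\right)^{2}}{2} = \left(- \frac{1}{2}\right) 64 = -32$)
$L = 426$ ($L = 30 + 396 = 426$)
$\sqrt{k{\left(-2,-8 \right)} + L} = \sqrt{-32 + 426} = \sqrt{394}$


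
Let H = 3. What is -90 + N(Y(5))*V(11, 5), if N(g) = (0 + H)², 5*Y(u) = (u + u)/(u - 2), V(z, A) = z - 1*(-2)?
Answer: 27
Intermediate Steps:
V(z, A) = 2 + z (V(z, A) = z + 2 = 2 + z)
Y(u) = 2*u/(5*(-2 + u)) (Y(u) = ((u + u)/(u - 2))/5 = ((2*u)/(-2 + u))/5 = (2*u/(-2 + u))/5 = 2*u/(5*(-2 + u)))
N(g) = 9 (N(g) = (0 + 3)² = 3² = 9)
-90 + N(Y(5))*V(11, 5) = -90 + 9*(2 + 11) = -90 + 9*13 = -90 + 117 = 27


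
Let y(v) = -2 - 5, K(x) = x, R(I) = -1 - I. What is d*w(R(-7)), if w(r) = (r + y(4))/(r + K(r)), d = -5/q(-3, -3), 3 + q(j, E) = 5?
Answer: 5/24 ≈ 0.20833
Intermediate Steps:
q(j, E) = 2 (q(j, E) = -3 + 5 = 2)
d = -5/2 ≈ -2.5000
y(v) = -7
w(r) = (-7 + r)/(2*r) (w(r) = (r - 7)/(r + r) = (-7 + r)/((2*r)) = (-7 + r)*(1/(2*r)) = (-7 + r)/(2*r))
d*w(R(-7)) = -5*(-7 + (-1 - 1*(-7)))/(4*(-1 - 1*(-7))) = -5*(-7 + (-1 + 7))/(4*(-1 + 7)) = -5*(-7 + 6)/(4*6) = -5*(-1)/(4*6) = -5/2*(-1/12) = 5/24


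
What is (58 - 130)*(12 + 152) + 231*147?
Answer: 22149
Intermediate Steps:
(58 - 130)*(12 + 152) + 231*147 = -72*164 + 33957 = -11808 + 33957 = 22149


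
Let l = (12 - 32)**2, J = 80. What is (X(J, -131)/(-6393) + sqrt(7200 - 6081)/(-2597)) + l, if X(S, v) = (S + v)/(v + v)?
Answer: 223328783/558322 - sqrt(1119)/2597 ≈ 399.99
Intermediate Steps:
l = 400 (l = (-20)**2 = 400)
X(S, v) = (S + v)/(2*v) (X(S, v) = (S + v)/((2*v)) = (S + v)*(1/(2*v)) = (S + v)/(2*v))
(X(J, -131)/(-6393) + sqrt(7200 - 6081)/(-2597)) + l = (((1/2)*(80 - 131)/(-131))/(-6393) + sqrt(7200 - 6081)/(-2597)) + 400 = (((1/2)*(-1/131)*(-51))*(-1/6393) + sqrt(1119)*(-1/2597)) + 400 = ((51/262)*(-1/6393) - sqrt(1119)/2597) + 400 = (-17/558322 - sqrt(1119)/2597) + 400 = 223328783/558322 - sqrt(1119)/2597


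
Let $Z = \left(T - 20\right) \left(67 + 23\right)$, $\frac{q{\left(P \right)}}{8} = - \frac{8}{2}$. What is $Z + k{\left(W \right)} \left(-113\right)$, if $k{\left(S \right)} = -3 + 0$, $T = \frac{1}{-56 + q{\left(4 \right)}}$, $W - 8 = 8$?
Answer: $- \frac{64329}{44} \approx -1462.0$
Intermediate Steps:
$q{\left(P \right)} = -32$ ($q{\left(P \right)} = 8 \left(- \frac{8}{2}\right) = 8 \left(\left(-8\right) \frac{1}{2}\right) = 8 \left(-4\right) = -32$)
$W = 16$ ($W = 8 + 8 = 16$)
$T = - \frac{1}{88}$ ($T = \frac{1}{-56 - 32} = \frac{1}{-88} = - \frac{1}{88} \approx -0.011364$)
$k{\left(S \right)} = -3$
$Z = - \frac{79245}{44}$ ($Z = \left(- \frac{1}{88} - 20\right) \left(67 + 23\right) = \left(- \frac{1761}{88}\right) 90 = - \frac{79245}{44} \approx -1801.0$)
$Z + k{\left(W \right)} \left(-113\right) = - \frac{79245}{44} - -339 = - \frac{79245}{44} + 339 = - \frac{64329}{44}$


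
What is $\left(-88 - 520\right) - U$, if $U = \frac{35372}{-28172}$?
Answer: $- \frac{4273301}{7043} \approx -606.74$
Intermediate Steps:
$U = - \frac{8843}{7043}$ ($U = 35372 \left(- \frac{1}{28172}\right) = - \frac{8843}{7043} \approx -1.2556$)
$\left(-88 - 520\right) - U = \left(-88 - 520\right) - - \frac{8843}{7043} = \left(-88 - 520\right) + \frac{8843}{7043} = -608 + \frac{8843}{7043} = - \frac{4273301}{7043}$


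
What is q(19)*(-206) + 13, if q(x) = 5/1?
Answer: -1017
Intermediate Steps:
q(x) = 5 (q(x) = 5*1 = 5)
q(19)*(-206) + 13 = 5*(-206) + 13 = -1030 + 13 = -1017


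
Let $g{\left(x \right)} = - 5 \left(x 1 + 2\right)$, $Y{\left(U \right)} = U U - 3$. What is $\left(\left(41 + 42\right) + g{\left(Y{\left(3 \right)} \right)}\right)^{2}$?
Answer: $1849$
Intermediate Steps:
$Y{\left(U \right)} = -3 + U^{2}$ ($Y{\left(U \right)} = U^{2} - 3 = -3 + U^{2}$)
$g{\left(x \right)} = -10 - 5 x$ ($g{\left(x \right)} = - 5 \left(x + 2\right) = - 5 \left(2 + x\right) = -10 - 5 x$)
$\left(\left(41 + 42\right) + g{\left(Y{\left(3 \right)} \right)}\right)^{2} = \left(\left(41 + 42\right) - \left(10 + 5 \left(-3 + 3^{2}\right)\right)\right)^{2} = \left(83 - \left(10 + 5 \left(-3 + 9\right)\right)\right)^{2} = \left(83 - 40\right)^{2} = 43^{2} = 1849$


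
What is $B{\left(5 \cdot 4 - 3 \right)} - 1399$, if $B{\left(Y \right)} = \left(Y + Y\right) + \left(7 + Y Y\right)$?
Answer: $-1069$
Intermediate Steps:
$B{\left(Y \right)} = 7 + Y^{2} + 2 Y$ ($B{\left(Y \right)} = 2 Y + \left(7 + Y^{2}\right) = 7 + Y^{2} + 2 Y$)
$B{\left(5 \cdot 4 - 3 \right)} - 1399 = \left(7 + \left(5 \cdot 4 - 3\right)^{2} + 2 \left(5 \cdot 4 - 3\right)\right) - 1399 = \left(7 + \left(20 - 3\right)^{2} + 2 \left(20 - 3\right)\right) - 1399 = \left(7 + 17^{2} + 2 \cdot 17\right) - 1399 = \left(7 + 289 + 34\right) - 1399 = 330 - 1399 = -1069$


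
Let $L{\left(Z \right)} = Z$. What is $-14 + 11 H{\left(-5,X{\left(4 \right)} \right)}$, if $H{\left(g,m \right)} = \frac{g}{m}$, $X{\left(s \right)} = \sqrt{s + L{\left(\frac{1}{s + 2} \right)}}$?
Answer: $-14 - 11 \sqrt{6} \approx -40.944$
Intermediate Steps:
$X{\left(s \right)} = \sqrt{s + \frac{1}{2 + s}}$ ($X{\left(s \right)} = \sqrt{s + \frac{1}{s + 2}} = \sqrt{s + \frac{1}{2 + s}}$)
$-14 + 11 H{\left(-5,X{\left(4 \right)} \right)} = -14 + 11 \left(- \frac{5}{\sqrt{\frac{1 + 4 \left(2 + 4\right)}{2 + 4}}}\right) = -14 + 11 \left(- \frac{5}{\sqrt{\frac{1 + 4 \cdot 6}{6}}}\right) = -14 + 11 \left(- \frac{5}{\sqrt{\frac{1 + 24}{6}}}\right) = -14 + 11 \left(- \frac{5}{\sqrt{\frac{1}{6} \cdot 25}}\right) = -14 + 11 \left(- \frac{5}{\sqrt{\frac{25}{6}}}\right) = -14 + 11 \left(- \frac{5}{\frac{5}{6} \sqrt{6}}\right) = -14 + 11 \left(- 5 \frac{\sqrt{6}}{5}\right) = -14 + 11 \left(- \sqrt{6}\right) = -14 - 11 \sqrt{6}$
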